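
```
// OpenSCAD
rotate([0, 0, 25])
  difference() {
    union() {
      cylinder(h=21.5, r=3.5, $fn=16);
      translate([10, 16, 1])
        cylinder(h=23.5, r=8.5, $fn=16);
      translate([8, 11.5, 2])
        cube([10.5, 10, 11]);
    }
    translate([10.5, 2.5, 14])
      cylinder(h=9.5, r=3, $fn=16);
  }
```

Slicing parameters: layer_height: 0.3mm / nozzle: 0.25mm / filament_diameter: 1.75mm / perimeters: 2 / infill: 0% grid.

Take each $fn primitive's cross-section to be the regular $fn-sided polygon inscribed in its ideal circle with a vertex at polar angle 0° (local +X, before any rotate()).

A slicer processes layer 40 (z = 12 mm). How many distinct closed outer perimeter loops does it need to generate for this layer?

2

At z = 12 mm: the r=3.5 cylinder contributes a regular 16-gon of circumradius 3.5; the r=8.5 cylinder at (10, 16) gives a regular 16-gon of circumradius 8.5 (constant along its height); the 10.5×10 cube at (8, 11.5) contributes its full rectangle; Combining (union): the regions partially overlap (shared area 98.43 mm²), so overlapping operands fuse into one piece — 2 connected regions; the cylinder at (10.5, 2.5) is absent (z outside [14, 23.5]); Subtracting the remaining from the first: none of the subtracted shapes is present at this height, so the result so far is unchanged — 2 connected regions; (whole slice rotated 25° about Z — lengths, areas and connectivity unchanged). The result has 2 disconnected regions.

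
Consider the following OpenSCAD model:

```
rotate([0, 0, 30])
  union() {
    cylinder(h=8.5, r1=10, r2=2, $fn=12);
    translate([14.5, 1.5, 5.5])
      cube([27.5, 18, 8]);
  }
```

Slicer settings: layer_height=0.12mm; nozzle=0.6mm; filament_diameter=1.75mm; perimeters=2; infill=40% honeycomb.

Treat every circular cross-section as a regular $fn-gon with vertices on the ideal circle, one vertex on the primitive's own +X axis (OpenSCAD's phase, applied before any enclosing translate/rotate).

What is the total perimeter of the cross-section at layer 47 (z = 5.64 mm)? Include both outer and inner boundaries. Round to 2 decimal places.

120.14 mm

At z = 5.64 mm: the cone contributes a regular 12-gon of circumradius 4.692 (interpolated between r1=10 and r2=2 at t=0.664) (perimeter = 2·12·4.692·sin(180°/12) = 29.14 mm); the cube at (14.5, 1.5) is present — its section is the full 27.5×18 rectangle (perimeter 91.00 mm); Combining (union): the 2 present regions are separate (no shared area or edge), so areas and boundary lengths simply add and each stays a separate island — boundary = 120.14 mm; (rotated 30° about Z; rotation is an isometry so areas/perimeters/island counts are preserved). Overall, the cross-section has 2 separate islands. Total boundary length (outer) = 120.14 mm.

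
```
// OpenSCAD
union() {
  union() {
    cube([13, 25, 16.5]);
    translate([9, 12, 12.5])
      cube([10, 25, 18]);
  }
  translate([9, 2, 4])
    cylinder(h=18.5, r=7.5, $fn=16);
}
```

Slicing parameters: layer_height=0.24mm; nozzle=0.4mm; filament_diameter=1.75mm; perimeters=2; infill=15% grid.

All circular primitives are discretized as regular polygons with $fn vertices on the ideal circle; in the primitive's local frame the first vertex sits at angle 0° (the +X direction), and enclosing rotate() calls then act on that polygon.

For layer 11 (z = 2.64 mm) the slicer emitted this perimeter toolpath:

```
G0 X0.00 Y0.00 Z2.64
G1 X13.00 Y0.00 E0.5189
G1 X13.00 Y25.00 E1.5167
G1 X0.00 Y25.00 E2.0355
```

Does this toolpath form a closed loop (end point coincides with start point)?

no

Start point (G0): (0.00, 0.00). End point (last G1): the path does not return to the start — open.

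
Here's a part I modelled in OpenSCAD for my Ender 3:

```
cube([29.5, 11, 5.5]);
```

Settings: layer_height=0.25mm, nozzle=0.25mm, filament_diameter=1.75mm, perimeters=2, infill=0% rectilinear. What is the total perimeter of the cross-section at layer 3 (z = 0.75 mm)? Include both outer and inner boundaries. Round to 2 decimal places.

81.00 mm

At z = 0.75 mm: the 29.5×11 cube contributes its full rectangle (perimeter 81.00 mm). Overall, the cross-section is a single solid region. Total boundary length (outer) = 81.00 mm.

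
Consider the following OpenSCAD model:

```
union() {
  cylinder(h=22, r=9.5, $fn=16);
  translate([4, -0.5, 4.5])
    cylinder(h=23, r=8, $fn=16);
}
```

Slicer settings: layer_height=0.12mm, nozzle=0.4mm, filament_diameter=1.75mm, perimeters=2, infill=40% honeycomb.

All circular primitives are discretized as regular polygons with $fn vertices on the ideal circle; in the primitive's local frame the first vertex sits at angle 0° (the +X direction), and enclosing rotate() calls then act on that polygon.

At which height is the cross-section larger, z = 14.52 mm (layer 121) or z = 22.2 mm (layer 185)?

layer 121 (z = 14.52 mm)

Layer 121 (z = 14.52): the r=9.5 cylinder gives a regular 16-gon of circumradius 9.5 (constant along its height) (area = (16/2)·9.500²·sin(360°/16) = 276.30 mm²); the cylinder at (4, -0.5): section is a regular 16-gon, circumradius r=8 (area = (16/2)·8.000²·sin(360°/16) = 195.93 mm²); Combining (union): the regions partially overlap — summed areas 472.23 mm² minus the doubly-counted overlap 162.22 mm² gives 310.01 mm² — area = 310.01 mm². So its area = 310.01 mm². Layer 185 (z = 22.2): the cylinder is not intersected at this z (z outside [0, 22]); the cylinder at (4, -0.5): section is a regular 16-gon, circumradius r=8 (area = (16/2)·8.000²·sin(360°/16) = 195.93 mm²); Taking the union: only the r=8 cylinder at (4, -0.5) is present, so the union is just that shape — area = 195.93 mm². So its area = 195.93 mm². Layer 121 is larger (310.01 vs 195.93 mm²).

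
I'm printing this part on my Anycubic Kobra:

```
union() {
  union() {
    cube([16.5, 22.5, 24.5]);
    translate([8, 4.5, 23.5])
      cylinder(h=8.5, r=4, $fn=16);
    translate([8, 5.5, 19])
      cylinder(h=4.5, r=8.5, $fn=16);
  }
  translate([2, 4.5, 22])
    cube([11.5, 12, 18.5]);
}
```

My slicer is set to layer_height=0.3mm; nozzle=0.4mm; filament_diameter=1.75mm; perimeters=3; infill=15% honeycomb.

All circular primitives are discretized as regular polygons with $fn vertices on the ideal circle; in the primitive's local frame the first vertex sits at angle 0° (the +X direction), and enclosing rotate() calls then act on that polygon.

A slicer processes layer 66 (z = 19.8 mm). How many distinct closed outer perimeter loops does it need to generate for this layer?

1

At z = 19.8 mm: the cube (footprint 16.5×22.5) is included at this height; the cylinder at (8, 4.5) is not intersected at this z (z outside [23.5, 32]); the r=8.5 cylinder at (8, 5.5) contributes a regular 16-gon of circumradius 8.5; Merging all regions: the regions partially overlap (shared area 194.45 mm²), so overlapping operands fuse into one piece — 1 connected region; the cube at (2, 4.5) does not reach this height (z outside [22, 40.5]); Taking the union: only that combined region is present, so the union is just that shape — 1 connected region. The result has 1 disconnected region.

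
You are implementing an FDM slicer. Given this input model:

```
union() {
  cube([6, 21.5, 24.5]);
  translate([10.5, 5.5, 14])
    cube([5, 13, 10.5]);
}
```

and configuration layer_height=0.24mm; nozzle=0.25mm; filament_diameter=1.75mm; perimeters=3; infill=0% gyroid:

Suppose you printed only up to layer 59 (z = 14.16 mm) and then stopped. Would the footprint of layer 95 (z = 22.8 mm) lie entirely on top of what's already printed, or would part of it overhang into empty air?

Compare the two slices. At z = 14.16: the 6×21.5 cube contributes its full rectangle (area 129.00 mm²); the cube at (10.5, 5.5) (footprint 5×13) is included at this height (area 65.00 mm²); Taking the union: the 2 present regions are separate (no shared area or edge), so areas and boundary lengths simply add and each stays a separate island — area = 194.00 mm². At z = 22.8: the cube is present — its section is the full 6×21.5 rectangle (area 129.00 mm²); the cube at (10.5, 5.5) (footprint 5×13) is included at this height (area 65.00 mm²); Merging all regions: the 2 present regions are separate (no shared area or edge), so areas and boundary lengths simply add and each stays a separate island — area = 194.00 mm². Checking containment: the cross-section at z = 22.8 is a subset of the cross-section at z = 14.16.

entirely on top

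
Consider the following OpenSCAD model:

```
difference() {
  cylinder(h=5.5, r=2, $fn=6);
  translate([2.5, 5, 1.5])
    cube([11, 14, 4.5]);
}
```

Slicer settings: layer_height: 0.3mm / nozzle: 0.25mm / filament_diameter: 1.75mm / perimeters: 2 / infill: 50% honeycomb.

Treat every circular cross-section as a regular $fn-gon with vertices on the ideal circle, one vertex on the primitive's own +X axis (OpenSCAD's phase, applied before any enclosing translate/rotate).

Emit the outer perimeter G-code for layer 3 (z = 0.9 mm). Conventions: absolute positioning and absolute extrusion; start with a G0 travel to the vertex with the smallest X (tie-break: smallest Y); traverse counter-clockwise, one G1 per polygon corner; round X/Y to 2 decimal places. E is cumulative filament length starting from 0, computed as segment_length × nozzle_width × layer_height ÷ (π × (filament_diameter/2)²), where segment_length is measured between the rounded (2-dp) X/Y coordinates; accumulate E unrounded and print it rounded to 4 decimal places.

G0 X-2.00 Y0.00 Z0.90
G1 X-1.00 Y-1.73 E0.0623
G1 X1.00 Y-1.73 E0.1247
G1 X2.00 Y0.00 E0.1870
G1 X1.00 Y1.73 E0.2493
G1 X-1.00 Y1.73 E0.3116
G1 X-2.00 Y0.00 E0.3740

At z = 0.9 mm: the cylinder: section is a regular 6-gon, circumradius r=2; the cube at (2.5, 5) is absent (z outside [1.5, 6]); After the difference (first − rest): none of the subtracted shapes is present at this height, so the r=2 cylinder is unchanged — 1 connected region. The outline is a single polygon with 6 vertices. Extrusion per mm of travel: 0.25 × 0.3 / (π × 0.875²) = 0.031181. Accumulating E over each segment gives final E = 0.3740.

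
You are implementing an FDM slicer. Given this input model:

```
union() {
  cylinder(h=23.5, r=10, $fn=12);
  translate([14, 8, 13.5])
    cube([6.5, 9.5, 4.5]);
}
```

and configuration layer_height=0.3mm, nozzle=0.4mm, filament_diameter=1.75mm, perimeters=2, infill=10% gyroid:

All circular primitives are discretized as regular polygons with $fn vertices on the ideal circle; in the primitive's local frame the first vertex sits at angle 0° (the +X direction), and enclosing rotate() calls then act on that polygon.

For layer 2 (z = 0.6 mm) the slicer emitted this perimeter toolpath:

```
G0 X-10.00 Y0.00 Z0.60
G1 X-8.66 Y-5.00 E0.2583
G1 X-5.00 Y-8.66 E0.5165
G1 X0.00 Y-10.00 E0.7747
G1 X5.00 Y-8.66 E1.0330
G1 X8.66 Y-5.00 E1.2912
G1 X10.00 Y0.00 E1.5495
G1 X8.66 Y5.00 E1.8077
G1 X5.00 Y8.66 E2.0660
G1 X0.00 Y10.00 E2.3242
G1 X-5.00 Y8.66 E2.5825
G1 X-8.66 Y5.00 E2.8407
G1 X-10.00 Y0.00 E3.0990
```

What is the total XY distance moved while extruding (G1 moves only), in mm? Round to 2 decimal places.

Sum the Euclidean lengths of each G1 segment: total = 62.12 mm.

62.12 mm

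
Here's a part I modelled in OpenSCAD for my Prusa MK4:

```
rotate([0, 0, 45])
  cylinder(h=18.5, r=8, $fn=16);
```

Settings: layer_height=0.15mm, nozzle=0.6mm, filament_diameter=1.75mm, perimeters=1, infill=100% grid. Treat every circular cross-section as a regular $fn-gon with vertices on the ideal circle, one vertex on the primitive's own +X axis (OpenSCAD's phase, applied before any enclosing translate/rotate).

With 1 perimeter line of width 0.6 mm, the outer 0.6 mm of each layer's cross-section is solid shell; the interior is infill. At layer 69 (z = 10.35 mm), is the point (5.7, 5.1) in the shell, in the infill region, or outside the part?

At z = 10.35 mm: the r=8 cylinder contributes a regular 16-gon of circumradius 8; (whole slice rotated 45° about Z — lengths, areas and connectivity unchanged). Overall, the cross-section is a single solid region. Undo the 45° rotation: the query point maps to (7.637, -0.424) in the un-rotated model frame. The nearest boundary edge runs (7.39, -3.06)→(8.00, 0.00); distance from the point to it = 0.27 mm. The point is inside the cross-section, 0.27 mm from the nearest boundary — within the 0.6 mm shell band (1 × 0.6).

shell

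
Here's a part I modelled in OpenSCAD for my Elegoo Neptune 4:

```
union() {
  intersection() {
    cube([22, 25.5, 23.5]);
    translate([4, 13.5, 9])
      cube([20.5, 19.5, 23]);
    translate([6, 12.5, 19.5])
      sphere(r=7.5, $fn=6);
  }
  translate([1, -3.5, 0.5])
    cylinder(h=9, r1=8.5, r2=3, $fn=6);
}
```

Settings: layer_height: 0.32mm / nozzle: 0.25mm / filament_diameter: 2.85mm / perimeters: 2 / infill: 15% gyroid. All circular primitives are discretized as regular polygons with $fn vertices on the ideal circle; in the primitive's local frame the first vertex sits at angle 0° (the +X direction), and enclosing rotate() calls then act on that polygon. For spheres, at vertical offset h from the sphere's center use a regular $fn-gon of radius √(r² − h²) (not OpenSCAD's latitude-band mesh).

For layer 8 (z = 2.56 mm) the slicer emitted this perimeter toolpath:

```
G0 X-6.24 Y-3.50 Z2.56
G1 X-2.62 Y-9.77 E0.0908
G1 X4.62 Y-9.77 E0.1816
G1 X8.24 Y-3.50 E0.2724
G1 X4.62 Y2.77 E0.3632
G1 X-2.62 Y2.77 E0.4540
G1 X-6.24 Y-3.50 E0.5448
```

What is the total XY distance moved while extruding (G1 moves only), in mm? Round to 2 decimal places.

Sum the Euclidean lengths of each G1 segment: total = 43.44 mm.

43.44 mm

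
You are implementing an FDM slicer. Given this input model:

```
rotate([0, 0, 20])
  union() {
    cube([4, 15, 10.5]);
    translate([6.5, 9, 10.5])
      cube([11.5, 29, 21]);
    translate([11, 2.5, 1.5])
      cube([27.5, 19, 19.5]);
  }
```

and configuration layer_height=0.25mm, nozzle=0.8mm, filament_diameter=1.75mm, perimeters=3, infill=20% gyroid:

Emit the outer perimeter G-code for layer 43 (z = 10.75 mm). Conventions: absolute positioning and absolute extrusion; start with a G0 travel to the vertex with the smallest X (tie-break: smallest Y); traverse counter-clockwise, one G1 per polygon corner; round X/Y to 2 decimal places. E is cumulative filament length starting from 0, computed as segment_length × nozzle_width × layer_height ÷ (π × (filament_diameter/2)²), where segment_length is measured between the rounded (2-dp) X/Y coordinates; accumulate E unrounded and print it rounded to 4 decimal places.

G0 X-6.89 Y37.93 Z10.75
G1 X3.03 Y10.68 E2.4113
G1 X7.26 Y12.22 E2.7856
G1 X9.48 Y6.11 E3.3262
G1 X35.32 Y15.52 E5.6128
G1 X28.82 Y33.37 E7.1924
G1 X9.56 Y26.36 E8.8966
G1 X3.92 Y41.86 E10.2681
G1 X-6.89 Y37.93 E11.2246

At z = 10.75 mm: the cube does not reach this height (z outside [0, 10.5]); the cube at (6.5, 9) is present — its section is the full 11.5×29 rectangle; the cube at (11, 2.5) is present — its section is the full 27.5×19 rectangle; Combining (union): the regions partially overlap (shared area 87.50 mm²), so overlapping operands fuse into one piece — 1 connected region; (rotated 20° about Z; rotation is an isometry so areas/perimeters/island counts are preserved). The outline is a single polygon with 8 vertices. Extrusion per mm of travel: 0.8 × 0.25 / (π × 0.875²) = 0.083150. Accumulating E over each segment gives final E = 11.2246.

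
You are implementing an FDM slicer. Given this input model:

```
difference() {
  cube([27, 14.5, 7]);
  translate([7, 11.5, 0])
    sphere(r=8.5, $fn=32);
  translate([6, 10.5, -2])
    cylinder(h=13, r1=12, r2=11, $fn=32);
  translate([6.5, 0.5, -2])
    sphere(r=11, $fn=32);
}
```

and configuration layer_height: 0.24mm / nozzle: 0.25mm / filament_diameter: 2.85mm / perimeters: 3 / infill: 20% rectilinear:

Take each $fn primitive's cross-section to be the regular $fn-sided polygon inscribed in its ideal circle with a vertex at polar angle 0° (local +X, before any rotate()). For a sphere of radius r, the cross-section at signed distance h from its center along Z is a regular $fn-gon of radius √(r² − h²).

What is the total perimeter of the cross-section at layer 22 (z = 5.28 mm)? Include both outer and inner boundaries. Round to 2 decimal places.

At z = 5.28 mm: the cube (footprint 27×14.5) is included at this height (perimeter 83.00 mm); the sphere at (7, 11.5): section is a regular 32-gon, circumradius = √(r²−h²) = √(8.5²−5.28²) = 6.661 (perimeter = 2·32·6.661·sin(180°/32) = 41.79 mm); the cone at (6, 10.5): at t=0.560 of its height the radius interpolates to r₁+(r₂−r₁)t = 11.440, giving a regular 32-gon of that circumradius (perimeter = 2·32·11.440·sin(180°/32) = 71.76 mm); the sphere at (6.5, 0.5): section is a regular 32-gon, circumradius = √(r²−h²) = √(11²−7.28²) = 8.246 (perimeter = 2·32·8.246·sin(180°/32) = 51.73 mm); Taking the first minus the rest: starting from the 27×14.5 cube, the r=8.5 sphere at (7, 11.5) partially overlaps it — only the 107.69 mm² overlap (of its 138.50 mm²) is removed, clipping the outline; the cone at (6, 10.5) partially overlaps it — only the 122.79 mm² overlap (of its 408.51 mm²) is removed, clipping the outline; the r=11 sphere at (6.5, 0.5) partially overlaps it — only the 5.91 mm² overlap (of its 212.26 mm²) is removed, clipping the outline — boundary = 52.52 mm. Overall, the cross-section is a single solid region. Total boundary length (outer) = 52.52 mm.

52.52 mm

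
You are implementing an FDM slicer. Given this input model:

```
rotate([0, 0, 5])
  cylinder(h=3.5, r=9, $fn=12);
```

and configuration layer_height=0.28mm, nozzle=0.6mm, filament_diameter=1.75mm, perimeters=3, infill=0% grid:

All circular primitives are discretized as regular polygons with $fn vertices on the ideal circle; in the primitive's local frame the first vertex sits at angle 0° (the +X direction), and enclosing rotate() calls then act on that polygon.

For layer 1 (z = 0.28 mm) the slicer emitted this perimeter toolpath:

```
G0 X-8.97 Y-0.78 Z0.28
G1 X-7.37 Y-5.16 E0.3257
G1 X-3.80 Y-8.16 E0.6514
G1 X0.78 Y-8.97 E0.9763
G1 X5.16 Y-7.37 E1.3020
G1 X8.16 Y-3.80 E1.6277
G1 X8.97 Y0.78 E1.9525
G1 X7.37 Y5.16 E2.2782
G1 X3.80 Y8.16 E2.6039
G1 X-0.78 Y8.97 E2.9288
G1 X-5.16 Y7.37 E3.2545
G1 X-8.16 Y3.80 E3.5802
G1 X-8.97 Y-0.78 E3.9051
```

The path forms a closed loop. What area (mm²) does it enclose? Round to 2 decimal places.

243.04 mm²

Apply the shoelace formula to the sequence of (X, Y) vertices; enclosed area = 243.04 mm².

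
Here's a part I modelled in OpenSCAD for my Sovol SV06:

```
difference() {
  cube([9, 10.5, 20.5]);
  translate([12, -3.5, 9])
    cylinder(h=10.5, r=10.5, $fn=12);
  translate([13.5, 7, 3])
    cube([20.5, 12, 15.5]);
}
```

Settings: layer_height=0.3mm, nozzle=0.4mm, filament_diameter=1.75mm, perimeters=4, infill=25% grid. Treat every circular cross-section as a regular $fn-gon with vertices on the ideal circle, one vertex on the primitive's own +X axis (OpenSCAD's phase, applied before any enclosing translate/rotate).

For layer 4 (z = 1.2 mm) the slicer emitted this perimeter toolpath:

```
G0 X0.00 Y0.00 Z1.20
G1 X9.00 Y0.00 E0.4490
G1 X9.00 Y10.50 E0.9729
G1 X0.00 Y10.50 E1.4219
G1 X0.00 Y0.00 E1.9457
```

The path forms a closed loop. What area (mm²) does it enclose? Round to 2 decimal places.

Apply the shoelace formula to the sequence of (X, Y) vertices; enclosed area = 94.50 mm².

94.50 mm²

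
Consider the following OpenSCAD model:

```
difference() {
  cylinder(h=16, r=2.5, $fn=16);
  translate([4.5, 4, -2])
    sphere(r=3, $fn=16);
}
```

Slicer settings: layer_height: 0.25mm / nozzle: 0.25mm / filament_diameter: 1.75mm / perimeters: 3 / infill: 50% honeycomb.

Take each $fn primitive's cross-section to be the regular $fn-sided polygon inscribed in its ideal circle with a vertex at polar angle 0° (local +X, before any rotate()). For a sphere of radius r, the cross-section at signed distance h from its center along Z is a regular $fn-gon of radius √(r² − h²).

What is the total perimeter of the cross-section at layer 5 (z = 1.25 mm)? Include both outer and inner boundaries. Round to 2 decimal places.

At z = 1.25 mm: the r=2.5 cylinder gives a regular 16-gon of circumradius 2.5 (constant along its height) (perimeter = 2·16·2.500·sin(180°/16) = 15.61 mm); the sphere at (4.5, 4) does not reach this height (|z−center|=3.250 > r=3); Taking the first minus the rest: none of the subtracted shapes is present at this height, so the r=2.5 cylinder is unchanged — boundary = 15.61 mm. Overall, the cross-section is a single solid region. Total boundary length (outer) = 15.61 mm.

15.61 mm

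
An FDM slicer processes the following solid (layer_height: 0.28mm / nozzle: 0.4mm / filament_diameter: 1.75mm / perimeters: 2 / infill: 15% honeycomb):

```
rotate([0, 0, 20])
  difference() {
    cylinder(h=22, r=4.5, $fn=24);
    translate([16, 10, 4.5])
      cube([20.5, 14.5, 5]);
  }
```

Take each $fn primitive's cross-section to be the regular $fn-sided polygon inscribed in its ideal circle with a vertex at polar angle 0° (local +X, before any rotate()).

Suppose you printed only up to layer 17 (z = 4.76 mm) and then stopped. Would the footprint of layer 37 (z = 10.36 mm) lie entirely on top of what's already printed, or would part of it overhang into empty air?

Compare the two slices. At z = 4.76: the cylinder: section is a regular 24-gon, circumradius r=4.5 (area = (24/2)·4.500²·sin(360°/24) = 62.89 mm²); the cube at (16, 10) is present — its section is the full 20.5×14.5 rectangle (area 297.25 mm²); Subtracting the remaining from the first: starting from the r=4.5 cylinder (62.89 mm²), the 20.5×14.5 cube at (16, 10) misses the remaining region (no effect) — area = 62.89 mm²; (whole slice rotated 20° about Z — lengths, areas and connectivity unchanged). At z = 10.36: the r=4.5 cylinder gives a regular 24-gon of circumradius 4.5 (constant along its height) (area = (24/2)·4.500²·sin(360°/24) = 62.89 mm²); the cube at (16, 10) is absent (z outside [4.5, 9.5]); Subtracting the remaining from the first: none of the subtracted shapes is present at this height, so the r=4.5 cylinder is unchanged — area = 62.89 mm²; (rotated 20° about Z; rotation is an isometry so areas/perimeters/island counts are preserved). Checking containment: the cross-section at z = 10.36 is a subset of the cross-section at z = 4.76.

entirely on top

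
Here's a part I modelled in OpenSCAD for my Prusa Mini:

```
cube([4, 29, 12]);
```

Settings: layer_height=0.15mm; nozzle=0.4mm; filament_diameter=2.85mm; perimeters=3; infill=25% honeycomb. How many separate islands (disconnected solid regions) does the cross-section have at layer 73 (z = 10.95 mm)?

1

At z = 10.95 mm: the cube (footprint 4×29) is included at this height. Overall, the cross-section is a single solid region. Island count = 1.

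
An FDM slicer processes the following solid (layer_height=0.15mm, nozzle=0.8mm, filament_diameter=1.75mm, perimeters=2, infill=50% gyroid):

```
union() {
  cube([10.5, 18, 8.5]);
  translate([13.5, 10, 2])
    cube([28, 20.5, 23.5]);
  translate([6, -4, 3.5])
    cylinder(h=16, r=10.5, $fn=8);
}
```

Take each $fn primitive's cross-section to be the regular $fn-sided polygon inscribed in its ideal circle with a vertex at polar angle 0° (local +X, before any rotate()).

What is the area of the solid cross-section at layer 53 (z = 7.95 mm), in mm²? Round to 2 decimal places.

1018.23 mm²

At z = 7.95 mm: the 10.5×18 cube contributes its full rectangle (area 189.00 mm²); the 28×20.5 cube at (13.5, 10) contributes its full rectangle (area 574.00 mm²); the r=10.5 cylinder at (6, -4) gives a regular 8-gon of circumradius 10.5 (constant along its height) (area = (8/2)·10.500²·sin(360°/8) = 311.83 mm²); Combining (union): the regions partially overlap — summed areas 1074.83 mm² minus the doubly-counted overlap 56.60 mm² gives 1018.23 mm² — area = 1018.23 mm². Overall, the cross-section has 2 separate islands. Net area = 1018.23 mm².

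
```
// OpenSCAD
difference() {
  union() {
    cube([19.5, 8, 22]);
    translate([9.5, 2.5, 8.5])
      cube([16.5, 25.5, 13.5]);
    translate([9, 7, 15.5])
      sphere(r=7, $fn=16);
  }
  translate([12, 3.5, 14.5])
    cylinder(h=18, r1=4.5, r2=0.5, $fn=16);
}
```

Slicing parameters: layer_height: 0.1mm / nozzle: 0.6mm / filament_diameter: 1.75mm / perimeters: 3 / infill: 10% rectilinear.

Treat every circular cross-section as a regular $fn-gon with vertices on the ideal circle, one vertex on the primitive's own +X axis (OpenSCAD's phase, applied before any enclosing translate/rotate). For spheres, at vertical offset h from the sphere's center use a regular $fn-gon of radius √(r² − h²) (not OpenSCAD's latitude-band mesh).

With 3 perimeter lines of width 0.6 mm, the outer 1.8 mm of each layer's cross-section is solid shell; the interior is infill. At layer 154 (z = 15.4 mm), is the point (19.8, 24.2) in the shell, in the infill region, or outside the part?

At z = 15.4 mm: the cube is present — its section is the full 19.5×8 rectangle; the cube at (9.5, 2.5) is present — its section is the full 16.5×25.5 rectangle; the sphere at (9, 7): section is a regular 16-gon, circumradius = √(r²−h²) = √(7²−0.1²) = 6.999; Taking the union: the regions partially overlap (shared area 171.41 mm²), so overlapping operands fuse into one piece — 1 connected region; the cone at (12, 3.5) contributes a regular 16-gon of circumradius 4.300 (interpolated between r1=4.5 and r2=0.5 at t=0.050); Taking the first minus the rest: starting from that combined region, the cone at (12, 3.5) partially overlaps it — only the 54.18 mm² overlap (of its 56.61 mm²) is removed, clipping the outline — 1 connected region. Overall, the cross-section is a single solid region. The nearest boundary edge runs (9.50, 28.00)→(26.00, 28.00); distance from the point to it = 3.80 mm. The point is inside the cross-section and 3.80 mm from the nearest boundary — more than the 1.8 mm shell width (3 × 0.6), so it's in the infill interior.

infill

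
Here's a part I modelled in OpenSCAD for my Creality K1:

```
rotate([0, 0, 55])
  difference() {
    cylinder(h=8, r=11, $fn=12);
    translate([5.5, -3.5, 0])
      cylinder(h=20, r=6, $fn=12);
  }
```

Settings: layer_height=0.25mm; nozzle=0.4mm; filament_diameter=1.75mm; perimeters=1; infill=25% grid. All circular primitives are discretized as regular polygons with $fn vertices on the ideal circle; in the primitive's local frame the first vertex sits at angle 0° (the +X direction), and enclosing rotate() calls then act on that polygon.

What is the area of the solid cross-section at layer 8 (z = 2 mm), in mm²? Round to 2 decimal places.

At z = 2 mm: the r=11 cylinder gives a regular 12-gon of circumradius 11 (constant along its height) (area = (12/2)·11.000²·sin(360°/12) = 363.00 mm²); the cylinder at (5.5, -3.5): section is a regular 12-gon, circumradius r=6 (area = (12/2)·6.000²·sin(360°/12) = 108.00 mm²); Taking the first minus the rest: starting from the r=11 cylinder (363.00 mm²), the r=6 cylinder at (5.5, -3.5) partially overlaps it — only the 95.76 mm² overlap (of its 108.00 mm²) is removed, clipping the outline — area = 267.24 mm²; (rotated 55° about Z; rotation is an isometry so areas/perimeters/island counts are preserved). Overall, the cross-section is a single solid region. Net area = 267.24 mm².

267.24 mm²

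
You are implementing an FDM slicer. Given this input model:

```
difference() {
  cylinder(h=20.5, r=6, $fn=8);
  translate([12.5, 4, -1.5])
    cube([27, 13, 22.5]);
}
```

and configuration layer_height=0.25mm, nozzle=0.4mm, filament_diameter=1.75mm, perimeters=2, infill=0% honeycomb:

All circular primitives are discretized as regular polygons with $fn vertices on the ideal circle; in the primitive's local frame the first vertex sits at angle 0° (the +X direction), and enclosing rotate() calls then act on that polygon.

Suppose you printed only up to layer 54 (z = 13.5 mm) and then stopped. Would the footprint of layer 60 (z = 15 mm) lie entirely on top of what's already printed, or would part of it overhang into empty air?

Compare the two slices. At z = 13.5: the r=6 cylinder contributes a regular 8-gon of circumradius 6 (area = (8/2)·6.000²·sin(360°/8) = 101.82 mm²); the cube at (12.5, 4) (footprint 27×13) is included at this height (area 351.00 mm²); After the difference (first − rest): starting from the r=6 cylinder (101.82 mm²), the 27×13 cube at (12.5, 4) misses the remaining region (no effect) — area = 101.82 mm². At z = 15: the r=6 cylinder contributes a regular 8-gon of circumradius 6 (area = (8/2)·6.000²·sin(360°/8) = 101.82 mm²); the cube at (12.5, 4) (footprint 27×13) is included at this height (area 351.00 mm²); Subtracting the remaining from the first: starting from the r=6 cylinder (101.82 mm²), the 27×13 cube at (12.5, 4) misses the remaining region (no effect) — area = 101.82 mm². Checking containment: the cross-section at z = 15 is a subset of the cross-section at z = 13.5.

entirely on top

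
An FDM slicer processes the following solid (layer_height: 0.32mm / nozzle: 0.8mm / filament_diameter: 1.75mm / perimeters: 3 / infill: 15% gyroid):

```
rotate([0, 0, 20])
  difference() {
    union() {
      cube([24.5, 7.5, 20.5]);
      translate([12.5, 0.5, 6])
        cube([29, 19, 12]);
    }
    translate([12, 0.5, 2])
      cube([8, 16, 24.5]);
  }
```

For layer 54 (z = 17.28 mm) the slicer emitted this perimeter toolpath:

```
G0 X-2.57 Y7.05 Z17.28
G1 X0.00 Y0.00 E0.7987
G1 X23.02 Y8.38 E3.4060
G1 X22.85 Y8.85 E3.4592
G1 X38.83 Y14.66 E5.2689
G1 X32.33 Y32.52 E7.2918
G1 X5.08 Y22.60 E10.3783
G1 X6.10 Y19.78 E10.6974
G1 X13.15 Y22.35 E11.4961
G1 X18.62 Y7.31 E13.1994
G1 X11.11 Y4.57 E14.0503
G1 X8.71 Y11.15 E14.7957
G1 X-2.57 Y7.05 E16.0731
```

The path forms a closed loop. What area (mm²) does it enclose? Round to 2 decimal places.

527.33 mm²

Apply the shoelace formula to the sequence of (X, Y) vertices; enclosed area = 527.33 mm².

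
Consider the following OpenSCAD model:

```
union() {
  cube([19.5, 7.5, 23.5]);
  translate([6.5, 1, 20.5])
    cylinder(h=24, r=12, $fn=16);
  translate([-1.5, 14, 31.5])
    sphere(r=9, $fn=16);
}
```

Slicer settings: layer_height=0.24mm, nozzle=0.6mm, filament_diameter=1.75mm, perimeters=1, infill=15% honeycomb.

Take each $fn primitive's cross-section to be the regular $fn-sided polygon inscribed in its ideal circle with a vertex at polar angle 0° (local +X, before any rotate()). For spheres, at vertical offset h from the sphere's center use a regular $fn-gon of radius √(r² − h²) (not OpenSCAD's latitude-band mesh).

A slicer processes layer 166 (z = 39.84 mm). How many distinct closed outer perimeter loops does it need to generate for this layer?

At z = 39.84 mm: the cube does not reach this height (z outside [0, 23.5]); the cylinder at (6.5, 1): section is a regular 16-gon, circumradius r=12; the r=9 sphere at (-1.5, 14) contributes a regular 16-gon of circumradius √(9²−8.34²) = 3.383; Combining (union): the 2 present regions are separate (no shared area or edge), so areas and boundary lengths simply add and each stays a separate island — 2 connected regions. The result has 2 disconnected regions.

2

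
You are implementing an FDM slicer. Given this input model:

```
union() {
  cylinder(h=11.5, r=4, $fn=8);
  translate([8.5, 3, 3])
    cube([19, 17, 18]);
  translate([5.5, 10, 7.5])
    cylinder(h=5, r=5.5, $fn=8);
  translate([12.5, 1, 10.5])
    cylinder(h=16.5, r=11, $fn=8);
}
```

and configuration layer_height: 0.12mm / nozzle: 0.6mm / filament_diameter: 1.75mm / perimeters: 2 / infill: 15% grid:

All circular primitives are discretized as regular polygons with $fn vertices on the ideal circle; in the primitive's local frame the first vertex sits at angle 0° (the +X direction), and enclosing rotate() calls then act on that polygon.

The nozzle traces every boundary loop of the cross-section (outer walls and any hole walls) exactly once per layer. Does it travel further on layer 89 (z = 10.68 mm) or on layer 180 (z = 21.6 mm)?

layer 89 (z = 10.68 mm)

Layer 89 (z = 10.68): the cylinder: section is a regular 8-gon, circumradius r=4 (perimeter = 2·8·4.000·sin(180°/8) = 24.49 mm); the cube at (8.5, 3) is present — its section is the full 19×17 rectangle (perimeter 72.00 mm); the cylinder at (5.5, 10): section is a regular 8-gon, circumradius r=5.5 (perimeter = 2·8·5.500·sin(180°/8) = 33.68 mm); the r=11 cylinder at (12.5, 1) contributes a regular 8-gon of circumradius 11 (perimeter = 2·8·11.000·sin(180°/8) = 67.35 mm); Combining (union): the regions partially overlap (shared area 137.68 mm²), so the edge portions inside another operand are dropped and the merged outline is re-measured after clipping — boundary = 117.08 mm. So its perimeter = 117.08 mm. Layer 180 (z = 21.6): the cylinder does not reach this height (z outside [0, 11.5]); the cube at (8.5, 3) does not reach this height (z outside [3, 21]); the cylinder at (5.5, 10) is not intersected at this z (z outside [7.5, 12.5]); the r=11 cylinder at (12.5, 1) contributes a regular 8-gon of circumradius 11 (perimeter = 2·8·11.000·sin(180°/8) = 67.35 mm); Taking the union: only the r=11 cylinder at (12.5, 1) is present, so the union is just that shape — boundary = 67.35 mm. So its perimeter = 67.35 mm. Layer 89 is larger (117.08 vs 67.35 mm).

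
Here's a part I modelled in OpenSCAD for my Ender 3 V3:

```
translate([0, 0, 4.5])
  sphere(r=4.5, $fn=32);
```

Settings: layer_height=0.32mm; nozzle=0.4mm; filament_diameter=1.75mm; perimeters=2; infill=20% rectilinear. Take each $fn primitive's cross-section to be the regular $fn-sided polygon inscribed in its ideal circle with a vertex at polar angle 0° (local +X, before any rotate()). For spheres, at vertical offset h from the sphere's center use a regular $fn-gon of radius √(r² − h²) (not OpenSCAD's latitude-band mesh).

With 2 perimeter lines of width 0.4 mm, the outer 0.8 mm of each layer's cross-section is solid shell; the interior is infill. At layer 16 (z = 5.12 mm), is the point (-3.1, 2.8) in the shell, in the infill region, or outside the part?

shell

At z = 5.12 mm: the r=4.5 sphere contributes a regular 32-gon of circumradius √(4.5²−0.62²) = 4.457. Overall, the cross-section is a single solid region. The nearest boundary edge runs (-3.15, 3.15)→(-3.71, 2.48); distance from the point to it = 0.26 mm. The point is inside the cross-section, 0.26 mm from the nearest boundary — within the 0.8 mm shell band (2 × 0.4).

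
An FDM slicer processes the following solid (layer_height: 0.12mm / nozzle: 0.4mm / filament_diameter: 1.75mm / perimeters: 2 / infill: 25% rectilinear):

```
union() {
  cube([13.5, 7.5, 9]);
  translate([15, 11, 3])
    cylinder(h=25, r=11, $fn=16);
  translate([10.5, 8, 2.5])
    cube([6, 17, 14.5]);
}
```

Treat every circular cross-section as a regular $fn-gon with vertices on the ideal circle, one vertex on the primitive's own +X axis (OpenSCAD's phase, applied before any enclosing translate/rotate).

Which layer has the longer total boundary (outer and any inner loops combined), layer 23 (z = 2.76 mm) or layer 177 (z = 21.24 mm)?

Layer 23 (z = 2.76): the 13.5×7.5 cube contributes its full rectangle (perimeter 42.00 mm); the cylinder at (15, 11) is not intersected at this z (z outside [3, 28]); the cube at (10.5, 8) is present — its section is the full 6×17 rectangle (perimeter 46.00 mm); Merging all regions: the 2 present regions are separate (no shared area or edge), so areas and boundary lengths simply add and each stays a separate island — boundary = 88.00 mm. So its perimeter = 88.00 mm. Layer 177 (z = 21.24): the cube does not reach this height (z outside [0, 9]); the r=11 cylinder at (15, 11) contributes a regular 16-gon of circumradius 11 (perimeter = 2·16·11.000·sin(180°/16) = 68.67 mm); the cube at (10.5, 8) is absent (z outside [2.5, 17]); Combining (union): only the r=11 cylinder at (15, 11) is present, so the union is just that shape — boundary = 68.67 mm. So its perimeter = 68.67 mm. Layer 23 is larger (88.00 vs 68.67 mm).

layer 23 (z = 2.76 mm)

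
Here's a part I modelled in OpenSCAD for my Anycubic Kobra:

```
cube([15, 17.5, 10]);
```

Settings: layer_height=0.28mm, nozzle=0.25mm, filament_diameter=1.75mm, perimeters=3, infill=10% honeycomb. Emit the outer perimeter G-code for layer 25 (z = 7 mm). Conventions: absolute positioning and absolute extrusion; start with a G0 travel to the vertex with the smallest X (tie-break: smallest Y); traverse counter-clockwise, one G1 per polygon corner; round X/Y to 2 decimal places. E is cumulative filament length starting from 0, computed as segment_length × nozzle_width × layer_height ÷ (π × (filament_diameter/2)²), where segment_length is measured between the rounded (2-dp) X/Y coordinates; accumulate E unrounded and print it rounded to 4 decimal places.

G0 X0.00 Y0.00 Z7.00
G1 X15.00 Y0.00 E0.4365
G1 X15.00 Y17.50 E0.9458
G1 X0.00 Y17.50 E1.3824
G1 X0.00 Y0.00 E1.8917

At z = 7 mm: the 15×17.5 cube contributes its full rectangle. The outline is a single polygon with 4 vertices. Extrusion per mm of travel: 0.25 × 0.28 / (π × 0.875²) = 0.029103. Accumulating E over each segment gives final E = 1.8917.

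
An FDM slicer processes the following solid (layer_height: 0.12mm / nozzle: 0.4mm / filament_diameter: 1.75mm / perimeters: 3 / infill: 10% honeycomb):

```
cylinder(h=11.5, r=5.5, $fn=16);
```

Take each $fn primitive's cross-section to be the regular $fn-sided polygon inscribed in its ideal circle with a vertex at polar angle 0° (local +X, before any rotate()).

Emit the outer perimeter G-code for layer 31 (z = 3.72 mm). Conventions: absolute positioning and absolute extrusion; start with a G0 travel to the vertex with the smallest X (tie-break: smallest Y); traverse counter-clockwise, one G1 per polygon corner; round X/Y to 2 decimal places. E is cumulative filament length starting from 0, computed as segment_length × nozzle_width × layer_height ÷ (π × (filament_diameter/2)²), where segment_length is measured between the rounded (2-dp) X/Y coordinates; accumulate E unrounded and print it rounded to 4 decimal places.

G0 X-5.50 Y0.00 Z3.72
G1 X-5.08 Y-2.10 E0.0427
G1 X-3.89 Y-3.89 E0.0856
G1 X-2.10 Y-5.08 E0.1285
G1 X0.00 Y-5.50 E0.1713
G1 X2.10 Y-5.08 E0.2140
G1 X3.89 Y-3.89 E0.2569
G1 X5.08 Y-2.10 E0.2998
G1 X5.50 Y0.00 E0.3425
G1 X5.08 Y2.10 E0.3853
G1 X3.89 Y3.89 E0.4282
G1 X2.10 Y5.08 E0.4711
G1 X0.00 Y5.50 E0.5138
G1 X-2.10 Y5.08 E0.5565
G1 X-3.89 Y3.89 E0.5994
G1 X-5.08 Y2.10 E0.6423
G1 X-5.50 Y0.00 E0.6851

At z = 3.72 mm: the cylinder: section is a regular 16-gon, circumradius r=5.5. The outline is a single polygon with 16 vertices. Extrusion per mm of travel: 0.4 × 0.12 / (π × 0.875²) = 0.019956. Accumulating E over each segment gives final E = 0.6851.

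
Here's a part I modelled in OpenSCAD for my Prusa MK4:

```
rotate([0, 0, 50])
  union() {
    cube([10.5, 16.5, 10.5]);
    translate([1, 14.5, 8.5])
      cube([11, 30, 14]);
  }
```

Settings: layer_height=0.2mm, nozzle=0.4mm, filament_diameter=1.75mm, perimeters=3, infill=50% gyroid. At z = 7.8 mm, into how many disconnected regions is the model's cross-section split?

At z = 7.8 mm: the cube is present — its section is the full 10.5×16.5 rectangle; the cube at (1, 14.5) is absent (z outside [8.5, 22.5]); Merging all regions: only the 10.5×16.5 cube is present, so the union is just that shape — 1 connected region; (rotated 50° about Z; rotation is an isometry so areas/perimeters/island counts are preserved). The result has 1 disconnected region.

1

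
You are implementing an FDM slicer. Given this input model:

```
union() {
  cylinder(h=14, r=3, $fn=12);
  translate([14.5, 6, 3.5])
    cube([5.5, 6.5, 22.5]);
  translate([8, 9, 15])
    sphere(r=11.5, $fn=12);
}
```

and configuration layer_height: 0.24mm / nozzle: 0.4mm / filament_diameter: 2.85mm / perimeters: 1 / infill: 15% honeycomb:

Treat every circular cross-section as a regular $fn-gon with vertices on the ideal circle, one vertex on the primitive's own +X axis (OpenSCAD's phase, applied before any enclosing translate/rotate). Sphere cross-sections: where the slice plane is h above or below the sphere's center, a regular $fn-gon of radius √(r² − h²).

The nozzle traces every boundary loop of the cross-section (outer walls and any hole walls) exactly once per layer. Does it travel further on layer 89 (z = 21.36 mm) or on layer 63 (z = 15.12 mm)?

layer 63 (z = 15.12 mm)

Layer 89 (z = 21.36): the cylinder is not intersected at this z (z outside [0, 14]); the cube at (14.5, 6) is present — its section is the full 5.5×6.5 rectangle (perimeter 24.00 mm); the r=11.5 sphere at (8, 9) contributes a regular 12-gon of circumradius √(11.5²−6.36²) = 9.581 (perimeter = 2·12·9.581·sin(180°/12) = 59.52 mm); Combining (union): the regions partially overlap (shared area 17.18 mm²), so the edge portions inside another operand are dropped and the merged outline is re-measured after clipping — boundary = 65.87 mm. So its perimeter = 65.87 mm. Layer 63 (z = 15.12): the cylinder does not reach this height (z outside [0, 14]); the cube at (14.5, 6) is present — its section is the full 5.5×6.5 rectangle (perimeter 24.00 mm); the sphere at (8, 9): section is a regular 12-gon, circumradius = √(r²−h²) = √(11.5²−0.12²) = 11.499 (perimeter = 2·12·11.499·sin(180°/12) = 71.43 mm); Taking the union: the regions partially overlap (shared area 29.65 mm²), so the edge portions inside another operand are dropped and the merged outline is re-measured after clipping — boundary = 73.94 mm. So its perimeter = 73.94 mm. Layer 63 is larger (73.94 vs 65.87 mm).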